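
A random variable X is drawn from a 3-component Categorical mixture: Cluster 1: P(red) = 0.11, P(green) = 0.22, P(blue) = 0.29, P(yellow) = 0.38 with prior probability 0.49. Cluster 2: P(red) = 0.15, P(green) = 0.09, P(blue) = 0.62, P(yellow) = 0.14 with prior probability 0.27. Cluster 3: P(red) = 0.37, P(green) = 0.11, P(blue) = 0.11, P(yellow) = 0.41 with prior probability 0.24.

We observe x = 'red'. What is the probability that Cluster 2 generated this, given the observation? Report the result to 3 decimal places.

Posterior ∝ prior × likelihood, so P(k | x) ∝ π_k f_k(x); normalise over all components.
Component likelihoods at x = 'red':
  p_1 = 0.11
  p_2 = 0.15
  p_3 = 0.37
Weight by the priors:
  π_1·p_1 = 0.49 × 0.11 = 0.0539
  π_2·p_2 = 0.27 × 0.15 = 0.0405
  π_3·p_3 = 0.24 × 0.37 = 0.0888
Marginal: 0.0539 + 0.0405 + 0.0888 = 0.1832
P(Cluster 2 | data) ≈ 0.221

0.221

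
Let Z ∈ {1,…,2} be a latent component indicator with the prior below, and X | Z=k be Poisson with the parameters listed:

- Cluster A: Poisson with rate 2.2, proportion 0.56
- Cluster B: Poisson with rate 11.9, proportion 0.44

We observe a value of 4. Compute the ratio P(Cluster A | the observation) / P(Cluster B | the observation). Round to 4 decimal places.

Posterior odds = (π_i f_i(x)) / (π_j f_j(x)); the normalising sum cancels.
Poisson probabilities:
  L_A = 0.108151
  L_B = 0.00567378
Posterior odds = (π_A·L_A) / (π_B·L_B) = (0.56·0.108151) / (0.44·0.00567378) = 0.0605647 / 0.00249646 ≈ 24.2602

24.2602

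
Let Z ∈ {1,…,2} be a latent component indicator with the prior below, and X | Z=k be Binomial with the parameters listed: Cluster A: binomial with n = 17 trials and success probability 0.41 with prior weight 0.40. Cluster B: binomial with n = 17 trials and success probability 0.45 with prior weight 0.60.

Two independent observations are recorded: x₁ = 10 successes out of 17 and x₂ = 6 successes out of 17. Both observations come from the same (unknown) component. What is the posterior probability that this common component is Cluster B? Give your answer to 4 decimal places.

P(component k | x) = P(Z=k)·f_k(x) / marginal(x), where marginal(x) = Σ_j P(Z=j)·f_j(x).
Since both observations come from the same component, the likelihood for component k is f_k(x₁)·f_k(x₂).
  p_A = [C(17,10)·0.41^10·0.59^7 = 19448·0.000134227·0.0248865 = 0.0649647] × [0.177278] = 0.0115168
  p_B = [C(17,10)·0.45^10·0.55^7 = 19448·0.000340506·0.0152244 = 0.100818] × [0.143168] = 0.0144339
Multiply by the mixture weights:
  P(Z=A)·p_A = 0.40 × 0.0115168 = 0.00460673
  P(Z=B)·p_B = 0.60 × 0.0144339 = 0.00866034
Evidence: 0.00460673 + 0.00866034 = 0.0132671
So the posterior for Cluster B is 0.00866034 / 0.0132671 ≈ 0.6528.

0.6528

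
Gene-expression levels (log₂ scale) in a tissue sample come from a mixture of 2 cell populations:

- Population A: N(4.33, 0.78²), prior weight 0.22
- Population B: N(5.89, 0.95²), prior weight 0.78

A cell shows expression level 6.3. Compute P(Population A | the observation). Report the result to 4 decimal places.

By Bayes' theorem, P(k | x) = π_k f_k(x) / Σ_j π_j f_j(x).
Component likelihoods at x = 6.3:
  f_A = (1/(0.78·√(2π)))·exp(−(6.3−4.33)²/(2·0.78²)) = 0.511464·exp(-3.18943) = 0.0210699
  f_B = (1/(0.95·√(2π)))·exp(−(6.3−5.89)²/(2·0.95²)) = 0.419939·exp(-0.09313) = 0.382596
Prior × likelihood for each component:
  π_A·f_A = 0.22 × 0.0210699 = 0.00463538
  π_B·f_B = 0.78 × 0.382596 = 0.298425
Evidence: 0.00463538 + 0.298425 = 0.30306
P(Population A | x) = 0.00463538 / 0.30306 ≈ 0.0153

0.0153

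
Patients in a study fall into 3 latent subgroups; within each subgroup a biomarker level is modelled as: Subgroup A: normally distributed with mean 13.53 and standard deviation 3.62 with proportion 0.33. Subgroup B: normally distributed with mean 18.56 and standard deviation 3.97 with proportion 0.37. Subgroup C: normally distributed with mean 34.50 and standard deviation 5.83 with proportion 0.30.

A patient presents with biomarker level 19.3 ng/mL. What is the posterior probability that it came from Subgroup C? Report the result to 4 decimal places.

By Bayes' theorem, P(k | x) = w_k f_k(x) / Σ_j w_j f_j(x).
Normal densities:
  p_A = 0.0309399
  p_B = 0.0987586
  p_C = 0.00228655
Weight by the priors:
  w_A·p_A = 0.33 × 0.0309399 = 0.0102102
  w_B·p_B = 0.37 × 0.0987586 = 0.0365407
  w_C·p_C = 0.30 × 0.00228655 = 0.000685964
Marginal: 0.0102102 + 0.0365407 + 0.000685964 = 0.0474368
Responsibility of Subgroup C: 0.000685964 / 0.0474368 ≈ 0.0145

0.0145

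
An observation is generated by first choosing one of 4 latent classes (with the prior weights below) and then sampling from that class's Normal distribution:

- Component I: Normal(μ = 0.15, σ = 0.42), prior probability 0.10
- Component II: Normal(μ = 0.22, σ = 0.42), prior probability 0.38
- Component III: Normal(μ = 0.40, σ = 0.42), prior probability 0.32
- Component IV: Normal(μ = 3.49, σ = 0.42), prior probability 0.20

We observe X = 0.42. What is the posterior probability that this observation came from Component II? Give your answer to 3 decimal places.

0.458

The responsibility of component k is P(Z=k) f_k(x) divided by Σ_j P(Z=j) f_j(x).
Evaluate each component's likelihood at the observed value:
  L_I = 0.772541
  L_II = 0.848049
  L_III = 0.948786
  L_IV = 2.37504e-12
Weight by the priors:
  P(Z=I)·L_I = 0.10 × 0.772541 = 0.0772541
  P(Z=II)·L_II = 0.38 × 0.848049 = 0.322259
  P(Z=III)·L_III = 0.32 × 0.948786 = 0.303612
  P(Z=IV)·L_IV = 0.20 × 2.37504e-12 = 4.75008e-13
Evidence: 0.0772541 + 0.322259 + 0.303612 + 4.75008e-13 = 0.703124
Responsibility of Component II: 0.322259 / 0.703124 ≈ 0.458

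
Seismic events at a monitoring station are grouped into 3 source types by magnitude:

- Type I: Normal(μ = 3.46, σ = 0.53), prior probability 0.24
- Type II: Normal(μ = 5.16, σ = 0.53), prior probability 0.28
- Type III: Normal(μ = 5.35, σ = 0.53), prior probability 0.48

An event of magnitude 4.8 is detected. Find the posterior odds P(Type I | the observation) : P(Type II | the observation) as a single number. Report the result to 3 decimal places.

0.044

The posterior odds equal the prior odds times the likelihood ratio: (P(Z=i)/P(Z=j))·(f_i(x)/f_j(x)).
Component likelihoods at x = 4.8:
  L_I = 0.0308008
  L_II = 0.597652
  L_III = 0.439328
0.00739219 / 0.167342 ≈ 0.044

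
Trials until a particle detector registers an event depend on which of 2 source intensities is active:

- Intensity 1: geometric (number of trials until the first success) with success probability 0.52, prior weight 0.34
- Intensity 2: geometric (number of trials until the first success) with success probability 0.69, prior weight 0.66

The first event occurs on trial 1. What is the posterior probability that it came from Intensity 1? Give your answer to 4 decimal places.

P(component k | x) = π_k·f_k(x) / marginal(x), where marginal(x) = Σ_j π_j·f_j(x).
Evaluate each component's likelihood at the observed value:
  p_1 = 0.52
  p_2 = 0.69
Unnormalised posteriors:
  π_1·p_1 = 0.34 × 0.52 = 0.1768
  π_2·p_2 = 0.66 × 0.69 = 0.4554
Marginal: 0.1768 + 0.4554 = 0.6322
So the posterior for Intensity 1 is 0.1768 / 0.6322 ≈ 0.2797.

0.2797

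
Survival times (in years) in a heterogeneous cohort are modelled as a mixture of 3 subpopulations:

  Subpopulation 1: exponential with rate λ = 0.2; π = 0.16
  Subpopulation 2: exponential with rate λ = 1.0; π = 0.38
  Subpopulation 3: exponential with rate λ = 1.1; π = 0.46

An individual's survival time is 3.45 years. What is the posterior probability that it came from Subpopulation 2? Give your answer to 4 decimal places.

P(component k | x) = P(Z=k)·f_k(x) / marginal(x), where marginal(x) = Σ_j P(Z=j)·f_j(x).
Component likelihoods at x = 3.45 years:
  L_1 = 0.2·e^(−0.2·3.45) = 0.2·e^(−0.6900) = 0.100315
  L_2 = 1.0·e^(−1.0·3.45) = 1.0·e^(−3.4500) = 0.0317456
  L_3 = 1.1·e^(−1.1·3.45) = 1.1·e^(−3.7950) = 0.0247312
Prior × likelihood for each component:
  P(Z=1)·L_1 = 0.16 × 0.100315 = 0.0160504
  P(Z=2)·L_2 = 0.38 × 0.0317456 = 0.0120633
  P(Z=3)·L_3 = 0.46 × 0.0247312 = 0.0113764
Evidence: 0.0160504 + 0.0120633 + 0.0113764 = 0.0394901
P(Subpopulation 2 | the observation) = 0.0120633 / 0.0394901 ≈ 0.3055

0.3055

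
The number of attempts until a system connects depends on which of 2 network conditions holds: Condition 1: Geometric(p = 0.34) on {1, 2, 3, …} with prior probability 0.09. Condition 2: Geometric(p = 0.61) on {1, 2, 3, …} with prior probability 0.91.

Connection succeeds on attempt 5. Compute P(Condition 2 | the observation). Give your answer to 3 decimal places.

0.689

The responsibility of component k is w_k f_k(x) divided by Σ_j w_j f_j(x).
Geometric probabilities:
  L_1 = 0.0645141
  L_2 = 0.014112
Unnormalised posteriors:
  w_1·L_1 = 0.09 × 0.0645141 = 0.00580627
  w_2·L_2 = 0.91 × 0.014112 = 0.0128419
Marginal: 0.00580627 + 0.0128419 = 0.0186482
Responsibility of Condition 2: 0.0128419 / 0.0186482 ≈ 0.689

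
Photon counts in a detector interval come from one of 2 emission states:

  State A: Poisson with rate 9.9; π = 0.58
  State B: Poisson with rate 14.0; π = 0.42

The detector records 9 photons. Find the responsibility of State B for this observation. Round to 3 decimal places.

0.213

The responsibility of component k is π_k f_k(x) divided by Σ_j π_j f_j(x).
Component likelihoods at x = 9 photons:
  L_A = 0.12631
  L_B = 0.0473442
Prior × likelihood for each component:
  π_A·L_A = 0.58 × 0.12631 = 0.0732599
  π_B·L_B = 0.42 × 0.0473442 = 0.0198846
Denominator: 0.0732599 + 0.0198846 = 0.0931445
P(State B | 9 photons) = 0.0198846 / 0.0931445 ≈ 0.213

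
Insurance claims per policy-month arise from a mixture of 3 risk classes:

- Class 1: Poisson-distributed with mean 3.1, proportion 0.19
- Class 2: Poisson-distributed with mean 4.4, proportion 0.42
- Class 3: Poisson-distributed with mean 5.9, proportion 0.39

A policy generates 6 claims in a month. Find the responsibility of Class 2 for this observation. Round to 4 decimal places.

By Bayes' theorem, P(k | x) = P(Z=k) f_k(x) / Σ_j P(Z=j) f_j(x).
Evaluate each component's likelihood at the observed value:
  p_1 = 0.0555296
  p_2 = 0.123734
  p_3 = 0.160488
Unnormalised posteriors:
  P(Z=1)·p_1 = 0.19 × 0.0555296 = 0.0105506
  P(Z=2)·p_2 = 0.42 × 0.123734 = 0.0519681
  P(Z=3)·p_3 = 0.39 × 0.160488 = 0.0625903
Marginal: 0.0105506 + 0.0519681 + 0.0625903 = 0.125109
P(Class 2 | data) = 0.0519681 / 0.125109 ≈ 0.4154

0.4154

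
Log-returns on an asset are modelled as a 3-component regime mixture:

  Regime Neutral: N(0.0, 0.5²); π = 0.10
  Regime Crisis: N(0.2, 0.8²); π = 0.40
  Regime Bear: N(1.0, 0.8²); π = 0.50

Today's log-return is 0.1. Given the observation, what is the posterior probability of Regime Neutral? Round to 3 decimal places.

0.191

Posterior ∝ prior × likelihood, so P(k | x) ∝ π_k f_k(x); normalise over all components.
Evaluate each component's likelihood at the observed value:
  f_Neutral = (1/(0.5·√(2π)))·exp(−(0.1−0.0)²/(2·0.5²)) = 0.797885·exp(-0.02000) = 0.782085
  f_Crisis = (1/(0.8·√(2π)))·exp(−(0.1−0.2)²/(2·0.8²)) = 0.498678·exp(-0.00781) = 0.494797
  f_Bear = (1/(0.8·√(2π)))·exp(−(0.1−1.0)²/(2·0.8²)) = 0.498678·exp(-0.63281) = 0.264846
Prior × likelihood for each component:
  π_Neutral·f_Neutral = 0.10 × 0.782085 = 0.0782085
  π_Crisis·f_Crisis = 0.40 × 0.494797 = 0.197919
  π_Bear·f_Bear = 0.50 × 0.264846 = 0.132423
Denominator: 0.0782085 + 0.197919 + 0.132423 = 0.40855
So the posterior for Regime Neutral is 0.0782085 / 0.40855 ≈ 0.191.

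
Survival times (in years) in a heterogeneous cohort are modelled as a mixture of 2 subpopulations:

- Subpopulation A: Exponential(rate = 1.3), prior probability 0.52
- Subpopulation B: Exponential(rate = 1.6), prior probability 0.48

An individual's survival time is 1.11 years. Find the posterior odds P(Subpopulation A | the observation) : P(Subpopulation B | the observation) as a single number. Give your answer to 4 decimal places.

1.2280

Posterior odds = (π_i f_i(x)) / (π_j f_j(x)); the normalising sum cancels.
Evaluate each component's likelihood at the observed value:
  L_A = 0.307083
  L_B = 0.270902
Odds = (0.52/0.48) × (0.307083/0.270902) = 1.08333 × 1.13356 ≈ 1.2280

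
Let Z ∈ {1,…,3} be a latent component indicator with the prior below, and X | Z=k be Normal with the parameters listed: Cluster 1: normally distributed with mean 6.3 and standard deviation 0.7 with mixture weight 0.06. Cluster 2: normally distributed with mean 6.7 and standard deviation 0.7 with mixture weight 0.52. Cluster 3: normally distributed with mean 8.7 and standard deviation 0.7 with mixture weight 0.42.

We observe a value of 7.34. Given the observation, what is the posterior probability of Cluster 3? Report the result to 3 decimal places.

0.149

P(component k | x) = P(Z=k)·f_k(x) / marginal(x), where marginal(x) = Σ_j P(Z=j)·f_j(x).
Evaluate each component's likelihood at the observed value:
  p_1 = 0.189013
  p_2 = 0.375227
  p_3 = 0.0863272
Multiply by the mixture weights:
  P(Z=1)·p_1 = 0.06 × 0.189013 = 0.0113408
  P(Z=2)·p_2 = 0.52 × 0.375227 = 0.195118
  P(Z=3)·p_3 = 0.42 × 0.0863272 = 0.0362574
Sum: 0.0113408 + 0.195118 + 0.0362574 = 0.242717
P(Cluster 3 | the observation) ≈ 0.149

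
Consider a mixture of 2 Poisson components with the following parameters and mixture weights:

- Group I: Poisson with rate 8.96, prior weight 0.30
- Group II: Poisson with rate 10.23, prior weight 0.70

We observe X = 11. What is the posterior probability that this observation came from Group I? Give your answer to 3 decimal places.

Apply Bayes' rule: the posterior for each component is proportional to its prior times its likelihood at x.
Evaluate each component's likelihood at the observed value:
  p_I = e^(−8.96)·8.96^11/11! = 0.096151
  p_II = e^(−10.23)·10.23^11/11! = 0.11605
Unnormalised posteriors:
  P(Z=I)·p_I = 0.30 × 0.096151 = 0.0288453
  P(Z=II)·p_II = 0.70 × 0.11605 = 0.0812347
Denominator: 0.0288453 + 0.0812347 = 0.11008
P(Group I | x) ≈ 0.262

0.262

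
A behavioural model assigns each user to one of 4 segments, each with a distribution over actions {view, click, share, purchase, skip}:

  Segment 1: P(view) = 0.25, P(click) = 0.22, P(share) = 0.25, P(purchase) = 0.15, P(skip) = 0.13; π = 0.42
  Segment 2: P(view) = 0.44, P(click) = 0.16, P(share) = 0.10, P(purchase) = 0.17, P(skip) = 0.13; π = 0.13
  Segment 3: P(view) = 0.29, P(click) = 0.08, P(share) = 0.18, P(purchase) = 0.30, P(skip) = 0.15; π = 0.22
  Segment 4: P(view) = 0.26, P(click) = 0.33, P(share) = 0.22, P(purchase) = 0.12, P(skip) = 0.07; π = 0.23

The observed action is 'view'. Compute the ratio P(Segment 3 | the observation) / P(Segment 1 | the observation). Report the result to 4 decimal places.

0.6076

Since P(k|x) ∝ π_k f_k(x), the posterior odds are π_i f_i(x) / (π_j f_j(x)).
Evaluate each component's likelihood at the observed value:
  L_1 = P(view | comp) = 0.25
  L_2 = P(view | comp) = 0.44
  L_3 = P(view | comp) = 0.29
  L_4 = P(view | comp) = 0.26
Odds = (0.22/0.42) × (0.29/0.25) = 0.52381 × 1.16 ≈ 0.6076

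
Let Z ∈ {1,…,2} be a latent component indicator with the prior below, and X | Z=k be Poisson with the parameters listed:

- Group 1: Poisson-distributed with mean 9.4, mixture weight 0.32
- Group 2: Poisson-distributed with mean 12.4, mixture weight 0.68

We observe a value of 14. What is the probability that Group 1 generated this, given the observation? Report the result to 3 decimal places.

Posterior ∝ prior × likelihood, so P(k | x) ∝ P(Z=k) f_k(x); normalise over all components.
Evaluate each component's likelihood at the observed value:
  p_1 = 0.0399037
  p_2 = 0.0959939
Weight by the priors:
  P(Z=1)·p_1 = 0.32 × 0.0399037 = 0.0127692
  P(Z=2)·p_2 = 0.68 × 0.0959939 = 0.0652759
Normaliser: 0.0127692 + 0.0652759 = 0.078045
P(Group 1 | data) ≈ 0.164

0.164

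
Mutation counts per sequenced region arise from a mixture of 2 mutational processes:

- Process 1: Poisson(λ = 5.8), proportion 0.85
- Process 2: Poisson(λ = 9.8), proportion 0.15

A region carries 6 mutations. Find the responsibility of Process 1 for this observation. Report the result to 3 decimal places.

By Bayes' theorem, P(k | x) = P(Z=k) f_k(x) / Σ_j P(Z=j) f_j(x).
Poisson probabilities:
  p_1 = e^(−5.8)·5.8^6/6! = 0.160076
  p_2 = e^(−9.8)·9.8^6/6! = 0.0682241
Weight by the priors:
  P(Z=1)·p_1 = 0.85 × 0.160076 = 0.136065
  P(Z=2)·p_2 = 0.15 × 0.0682241 = 0.0102336
Denominator: 0.136065 + 0.0102336 = 0.146299
Responsibility of Process 1: 0.136065 / 0.146299 ≈ 0.930

0.930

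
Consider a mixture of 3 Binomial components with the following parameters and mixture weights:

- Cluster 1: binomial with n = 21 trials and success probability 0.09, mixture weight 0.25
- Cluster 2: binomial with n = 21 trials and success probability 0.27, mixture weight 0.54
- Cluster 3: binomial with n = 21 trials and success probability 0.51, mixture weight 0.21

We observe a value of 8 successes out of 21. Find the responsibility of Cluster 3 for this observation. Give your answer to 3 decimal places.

0.261

The responsibility of component k is w_k f_k(x) divided by Σ_j w_j f_j(x).
Binomial probabilities:
  L_1 = 0.000257052
  L_2 = 0.0960838
  L_3 = 0.0874286
Unnormalised posteriors:
  w_1·L_1 = 0.25 × 0.000257052 = 6.4263e-05
  w_2·L_2 = 0.54 × 0.0960838 = 0.0518853
  w_3·L_3 = 0.21 × 0.0874286 = 0.01836
Denominator: 6.4263e-05 + 0.0518853 + 0.01836 = 0.0703095
Responsibility of Cluster 3: 0.01836 / 0.0703095 ≈ 0.261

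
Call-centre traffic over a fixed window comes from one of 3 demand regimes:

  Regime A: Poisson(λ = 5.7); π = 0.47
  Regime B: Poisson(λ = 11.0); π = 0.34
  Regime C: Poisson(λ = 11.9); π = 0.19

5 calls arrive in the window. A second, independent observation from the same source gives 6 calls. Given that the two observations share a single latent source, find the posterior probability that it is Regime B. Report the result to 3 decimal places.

0.024

By Bayes' theorem, P(k | x) = w_k f_k(x) / Σ_j w_j f_j(x).
Since both observations come from the same component, the likelihood for component k is f_k(x₁)·f_k(x₂).
  f_A = [e^(−5.7)·5.7^5/5! = 0.16777] × [0.159382] = 0.0267395
  f_B = [e^(−11.0)·11.0^5/5! = 0.0224152] × [0.0410946] = 0.000921143
  f_C = [e^(−11.9)·11.9^5/5! = 0.0135036] × [0.0267821] = 0.000361655
Weight by the priors:
  w_A·f_A = 0.47 × 0.0267395 = 0.0125675
  w_B·f_B = 0.34 × 0.000921143 = 0.000313189
  w_C·f_C = 0.19 × 0.000361655 = 6.87144e-05
Denominator: 0.0125675 + 0.000313189 + 6.87144e-05 = 0.0129494
P(Regime B | x₁, x₂) = 0.000313189 / 0.0129494 ≈ 0.024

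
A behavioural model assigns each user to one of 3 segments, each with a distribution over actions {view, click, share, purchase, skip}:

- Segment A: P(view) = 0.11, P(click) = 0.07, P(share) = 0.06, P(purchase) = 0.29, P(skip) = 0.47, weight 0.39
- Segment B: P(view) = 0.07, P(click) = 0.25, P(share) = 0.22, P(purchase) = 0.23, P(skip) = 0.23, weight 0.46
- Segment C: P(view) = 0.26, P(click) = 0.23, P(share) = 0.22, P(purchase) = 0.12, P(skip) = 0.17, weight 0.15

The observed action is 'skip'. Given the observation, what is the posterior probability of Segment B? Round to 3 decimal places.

0.336

By Bayes' theorem, P(k | x) = π_k f_k(x) / Σ_j π_j f_j(x).
Component likelihoods at x = 'skip':
  p_A = 0.47
  p_B = 0.23
  p_C = 0.17
Weight by the priors:
  π_A·p_A = 0.39 × 0.47 = 0.1833
  π_B·p_B = 0.46 × 0.23 = 0.1058
  π_C·p_C = 0.15 × 0.17 = 0.0255
Denominator: 0.1833 + 0.1058 + 0.0255 = 0.3146
P(Segment B | the observation) ≈ 0.336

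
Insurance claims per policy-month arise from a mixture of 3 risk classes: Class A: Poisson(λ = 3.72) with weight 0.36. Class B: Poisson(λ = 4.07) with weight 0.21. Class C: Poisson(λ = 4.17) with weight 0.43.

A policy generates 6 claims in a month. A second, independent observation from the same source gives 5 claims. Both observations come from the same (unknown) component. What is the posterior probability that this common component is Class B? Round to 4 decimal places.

Posterior ∝ prior × likelihood, so P(k | x) ∝ π_k f_k(x); normalise over all components.
Since both observations come from the same component, the likelihood for component k is f_k(x₁)·f_k(x₂).
  p_A = [0.0891969] × [0.143866] = 0.0128324
  p_B = [0.107809] × [0.158932] = 0.0171344
  p_C = [0.112843] × [0.162364] = 0.0183217
Multiply by the mixture weights:
  π_A·p_A = 0.36 × 0.0128324 = 0.00461966
  π_B·p_B = 0.21 × 0.0171344 = 0.00359821
  π_C·p_C = 0.43 × 0.0183217 = 0.00787835
Sum: 0.00461966 + 0.00359821 + 0.00787835 = 0.0160962
P(Class B | x₁,x₂) ≈ 0.2235

0.2235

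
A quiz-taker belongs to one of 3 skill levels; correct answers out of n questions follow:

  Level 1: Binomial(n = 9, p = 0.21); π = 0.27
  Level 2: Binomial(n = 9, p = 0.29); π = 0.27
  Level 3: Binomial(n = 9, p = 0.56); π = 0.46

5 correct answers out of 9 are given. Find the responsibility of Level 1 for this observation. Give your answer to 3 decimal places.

0.038

By Bayes' theorem, P(k | x) = π_k f_k(x) / Σ_j π_j f_j(x).
Evaluate each component's likelihood at the observed value:
  p_1 = C(9,5)·0.21^5·0.79^4 = 126·0.00040841·0.389501 = 0.0200436
  p_2 = C(9,5)·0.29^5·0.71^4 = 126·0.00205111·0.254117 = 0.0656741
  p_3 = C(9,5)·0.56^5·0.44^4 = 126·0.0550732·0.037481 = 0.260089
Weight by the priors:
  π_1·p_1 = 0.27 × 0.0200436 = 0.00541177
  π_2·p_2 = 0.27 × 0.0656741 = 0.017732
  π_3·p_3 = 0.46 × 0.260089 = 0.119641
Evidence: 0.00541177 + 0.017732 + 0.119641 = 0.142785
Responsibility of Level 1: 0.00541177 / 0.142785 ≈ 0.038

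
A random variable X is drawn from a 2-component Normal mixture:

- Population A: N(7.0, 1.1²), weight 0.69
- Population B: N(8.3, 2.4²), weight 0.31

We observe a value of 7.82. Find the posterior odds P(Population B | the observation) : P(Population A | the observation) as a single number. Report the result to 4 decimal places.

0.2665

The posterior odds equal the prior odds times the likelihood ratio: (π_i/π_j)·(f_i(x)/f_j(x)).
Normal densities:
  f_A = (1/(1.1·√(2π)))·exp(−(7.82−7.0)²/(2·1.1²)) = 0.362675·exp(-0.27785) = 0.274693
  f_B = (1/(2.4·√(2π)))·exp(−(7.82−8.3)²/(2·2.4²)) = 0.166226·exp(-0.02000) = 0.162934
0.0505097 / 0.189538 ≈ 0.2665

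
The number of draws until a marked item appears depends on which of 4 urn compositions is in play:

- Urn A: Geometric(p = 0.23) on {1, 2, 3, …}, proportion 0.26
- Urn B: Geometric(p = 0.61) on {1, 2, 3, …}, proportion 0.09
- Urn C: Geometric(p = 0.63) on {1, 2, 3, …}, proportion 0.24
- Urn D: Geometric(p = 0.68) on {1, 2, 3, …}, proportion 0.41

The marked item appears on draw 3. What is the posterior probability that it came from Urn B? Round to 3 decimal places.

0.090

Apply Bayes' rule: the posterior for each component is proportional to its prior times its likelihood at x.
Component likelihoods at x = 3:
  p_A = 0.23·(1−0.23)^2 = 0.23·0.5929 = 0.136367
  p_B = 0.61·(1−0.61)^2 = 0.61·0.1521 = 0.092781
  p_C = 0.63·(1−0.63)^2 = 0.63·0.1369 = 0.086247
  p_D = 0.68·(1−0.68)^2 = 0.68·0.1024 = 0.069632
Prior × likelihood for each component:
  π_A·p_A = 0.26 × 0.136367 = 0.0354554
  π_B·p_B = 0.09 × 0.092781 = 0.00835029
  π_C·p_C = 0.24 × 0.086247 = 0.0206993
  π_D·p_D = 0.41 × 0.069632 = 0.0285491
Evidence: 0.0354554 + 0.00835029 + 0.0206993 + 0.0285491 = 0.0930541
P(Urn B | data) = 0.00835029 / 0.0930541 ≈ 0.090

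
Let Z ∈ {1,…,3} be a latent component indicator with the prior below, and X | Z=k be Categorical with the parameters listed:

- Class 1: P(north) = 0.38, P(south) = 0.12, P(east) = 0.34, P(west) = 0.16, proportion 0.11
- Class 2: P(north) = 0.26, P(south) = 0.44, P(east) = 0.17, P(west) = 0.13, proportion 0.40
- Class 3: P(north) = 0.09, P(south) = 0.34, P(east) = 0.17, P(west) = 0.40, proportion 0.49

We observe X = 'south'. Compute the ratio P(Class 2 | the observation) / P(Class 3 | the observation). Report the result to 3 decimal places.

Since P(k|x) ∝ P(Z=k) f_k(x), the posterior odds are P(Z=i) f_i(x) / (P(Z=j) f_j(x)).
Categorical probabilities:
  p_1 = P(south | comp) = 0.12
  p_2 = P(south | comp) = 0.44
  p_3 = P(south | comp) = 0.34
Posterior odds = (P(Z=2)·p_2) / (P(Z=3)·p_3) = (0.40·0.44) / (0.49·0.34) = 0.176 / 0.1666 ≈ 1.056

1.056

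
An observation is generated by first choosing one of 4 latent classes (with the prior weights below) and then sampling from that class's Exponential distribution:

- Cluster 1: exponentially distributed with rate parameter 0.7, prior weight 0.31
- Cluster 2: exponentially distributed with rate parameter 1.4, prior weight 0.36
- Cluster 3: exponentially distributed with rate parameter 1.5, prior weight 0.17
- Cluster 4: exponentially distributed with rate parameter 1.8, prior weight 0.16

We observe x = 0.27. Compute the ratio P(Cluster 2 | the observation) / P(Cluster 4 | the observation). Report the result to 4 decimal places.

1.9496

The posterior odds equal the prior odds times the likelihood ratio: (P(Z=i)/P(Z=j))·(f_i(x)/f_j(x)).
Evaluate each component's likelihood at the observed value:
  L_1 = 0.579451
  L_2 = 0.959323
  L_3 = 1.00047
  L_4 = 1.10715
Posterior odds = (P(Z=2)·L_2) / (P(Z=4)·L_4) = (0.36·0.959323) / (0.16·1.10715) = 0.345356 / 0.177144 ≈ 1.9496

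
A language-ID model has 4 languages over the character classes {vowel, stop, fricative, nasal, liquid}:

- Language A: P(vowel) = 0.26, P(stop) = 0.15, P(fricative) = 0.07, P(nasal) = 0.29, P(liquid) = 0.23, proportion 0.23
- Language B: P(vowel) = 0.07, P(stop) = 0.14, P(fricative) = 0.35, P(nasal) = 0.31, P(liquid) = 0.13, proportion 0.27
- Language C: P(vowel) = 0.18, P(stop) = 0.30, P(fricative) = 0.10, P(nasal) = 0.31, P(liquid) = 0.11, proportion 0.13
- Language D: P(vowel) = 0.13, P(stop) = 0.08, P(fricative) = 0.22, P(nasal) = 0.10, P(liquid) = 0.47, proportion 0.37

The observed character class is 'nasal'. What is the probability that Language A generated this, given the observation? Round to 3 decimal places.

P(component k | x) = P(Z=k)·f_k(x) / marginal(x), where marginal(x) = Σ_j P(Z=j)·f_j(x).
Categorical probabilities:
  p_A = P(nasal | comp) = 0.29
  p_B = P(nasal | comp) = 0.31
  p_C = P(nasal | comp) = 0.31
  p_D = P(nasal | comp) = 0.10
Prior × likelihood for each component:
  P(Z=A)·p_A = 0.23 × 0.29 = 0.0667
  P(Z=B)·p_B = 0.27 × 0.31 = 0.0837
  P(Z=C)·p_C = 0.13 × 0.31 = 0.0403
  P(Z=D)·p_D = 0.37 × 0.1 = 0.037
Normaliser: 0.0667 + 0.0837 + 0.0403 + 0.037 = 0.2277
Responsibility of Language A: 0.0667 / 0.2277 ≈ 0.293

0.293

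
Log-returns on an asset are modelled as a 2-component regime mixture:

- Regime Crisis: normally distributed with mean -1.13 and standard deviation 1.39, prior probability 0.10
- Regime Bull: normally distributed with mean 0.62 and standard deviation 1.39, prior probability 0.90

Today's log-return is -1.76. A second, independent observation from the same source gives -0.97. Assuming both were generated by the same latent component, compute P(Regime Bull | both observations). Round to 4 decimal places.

0.5465

By Bayes' theorem, P(k | x) = P(Z=k) f_k(x) / Σ_j P(Z=j) f_j(x).
Since both observations come from the same component, the likelihood for component k is f_k(x₁)·f_k(x₂).
  L_Crisis = [(1/(1.39·√(2π)))·exp(−(-1.76−-1.13)²/(2·1.39²)) = 0.287009·exp(-0.10271) = 0.258993] × [0.285114] = 0.0738424
  L_Bull = [(1/(1.39·√(2π)))·exp(−(-1.76−0.62)²/(2·1.39²)) = 0.287009·exp(-1.46587) = 0.066264] × [0.149198] = 0.00988648
Unnormalised posteriors:
  P(Z=Crisis)·L_Crisis = 0.10 × 0.0738424 = 0.00738424
  P(Z=Bull)·L_Bull = 0.90 × 0.00988648 = 0.00889783
Sum: 0.00738424 + 0.00889783 = 0.0162821
P(Regime Bull | x) ≈ 0.5465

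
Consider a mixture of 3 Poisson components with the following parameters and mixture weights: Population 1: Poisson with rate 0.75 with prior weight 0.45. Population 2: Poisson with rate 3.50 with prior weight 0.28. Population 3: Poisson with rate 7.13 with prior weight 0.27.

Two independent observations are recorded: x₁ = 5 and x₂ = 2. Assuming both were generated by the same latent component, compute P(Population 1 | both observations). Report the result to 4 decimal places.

Posterior ∝ prior × likelihood, so P(k | x) ∝ P(Z=k) f_k(x); normalise over all components.
Since both observations come from the same component, the likelihood for component k is f_k(x₁)·f_k(x₂).
  p_1 = [0.000934123] × [0.132853] = 0.000124101
  p_2 = [0.132169] × [0.184959] = 0.0244458
  p_3 = [0.122955] × [0.020353] = 0.00250251
Unnormalised posteriors:
  P(Z=1)·p_1 = 0.45 × 0.000124101 = 5.58455e-05
  P(Z=2)·p_2 = 0.28 × 0.0244458 = 0.00684482
  P(Z=3)·p_3 = 0.27 × 0.00250251 = 0.000675678
Marginal: 5.58455e-05 + 0.00684482 + 0.000675678 = 0.00757634
So the posterior for Population 1 is 5.58455e-05 / 0.00757634 ≈ 0.0074.

0.0074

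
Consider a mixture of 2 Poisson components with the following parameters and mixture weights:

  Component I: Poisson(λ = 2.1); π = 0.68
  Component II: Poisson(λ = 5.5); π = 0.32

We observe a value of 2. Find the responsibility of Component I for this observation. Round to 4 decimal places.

0.9027

By Bayes' theorem, P(k | x) = P(Z=k) f_k(x) / Σ_j P(Z=j) f_j(x).
Component likelihoods at x = 2:
  p_I = 0.270016
  p_II = 0.0618124
Unnormalised posteriors:
  P(Z=I)·p_I = 0.68 × 0.270016 = 0.183611
  P(Z=II)·p_II = 0.32 × 0.0618124 = 0.01978
Marginal: 0.183611 + 0.01978 = 0.203391
P(Component I | data) ≈ 0.9027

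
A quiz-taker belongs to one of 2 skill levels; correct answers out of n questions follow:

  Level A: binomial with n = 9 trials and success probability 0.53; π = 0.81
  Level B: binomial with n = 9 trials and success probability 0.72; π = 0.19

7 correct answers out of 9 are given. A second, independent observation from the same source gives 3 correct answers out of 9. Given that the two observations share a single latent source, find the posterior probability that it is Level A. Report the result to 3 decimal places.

0.926

P(component k | x) = π_k·f_k(x) / marginal(x), where marginal(x) = Σ_j π_j·f_j(x).
Since both observations come from the same component, the likelihood for component k is f_k(x₁)·f_k(x₂).
  f_A = [C(9,7)·0.53^7·0.47^2 = 36·0.0117471·0.2209 = 0.0934177] × [0.134801] = 0.0125928
  f_B = [C(9,7)·0.72^7·0.28^2 = 36·0.100306·0.0784 = 0.283104] × [0.0151086] = 0.00427731
Multiply by the mixture weights:
  π_A·f_A = 0.81 × 0.0125928 = 0.0102002
  π_B·f_B = 0.19 × 0.00427731 = 0.000812689
Denominator: 0.0102002 + 0.000812689 = 0.0110129
So the posterior for Level A is 0.0102002 / 0.0110129 ≈ 0.926.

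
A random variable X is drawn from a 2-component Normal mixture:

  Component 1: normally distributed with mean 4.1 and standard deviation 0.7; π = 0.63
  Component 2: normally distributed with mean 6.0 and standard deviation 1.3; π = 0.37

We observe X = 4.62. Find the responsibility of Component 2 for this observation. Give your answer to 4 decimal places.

The responsibility of component k is w_k f_k(x) divided by Σ_j w_j f_j(x).
Component likelihoods at x = 4.62:
  f_1 = 0.432496
  f_2 = 0.174691
Weight by the priors:
  w_1·f_1 = 0.63 × 0.432496 = 0.272473
  w_2·f_2 = 0.37 × 0.174691 = 0.0646358
Marginal: 0.272473 + 0.0646358 = 0.337108
Responsibility of Component 2: 0.0646358 / 0.337108 ≈ 0.1917

0.1917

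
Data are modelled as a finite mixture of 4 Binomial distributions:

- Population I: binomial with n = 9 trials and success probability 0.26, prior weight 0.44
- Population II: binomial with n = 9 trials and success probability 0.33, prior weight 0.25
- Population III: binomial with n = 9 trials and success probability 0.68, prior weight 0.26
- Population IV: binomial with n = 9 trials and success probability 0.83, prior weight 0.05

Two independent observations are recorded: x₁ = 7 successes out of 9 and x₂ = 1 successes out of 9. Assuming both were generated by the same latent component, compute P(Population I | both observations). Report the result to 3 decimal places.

0.369

Posterior ∝ prior × likelihood, so P(k | x) ∝ P(Z=k) f_k(x); normalise over all components.
Since both observations come from the same component, the likelihood for component k is f_k(x₁)·f_k(x₂).
  p_I = [0.00158336] × [0.210412] = 0.000333157
  p_II = [0.00688731] × [0.120602] = 0.000830624
  p_III = [0.247836] × [0.000672901] = 0.000166769
  p_IV = [0.282323] × [5.21089e-06] = 1.47116e-06
Multiply by the mixture weights:
  P(Z=I)·p_I = 0.44 × 0.000333157 = 0.000146589
  P(Z=II)·p_II = 0.25 × 0.000830624 = 0.000207656
  P(Z=III)·p_III = 0.26 × 0.000166769 = 4.336e-05
  P(Z=IV)·p_IV = 0.05 × 1.47116e-06 = 7.35578e-08
Marginal: 0.000146589 + 0.000207656 + 4.336e-05 + 7.35578e-08 = 0.000397679
So the posterior for Population I is 0.000146589 / 0.000397679 ≈ 0.369.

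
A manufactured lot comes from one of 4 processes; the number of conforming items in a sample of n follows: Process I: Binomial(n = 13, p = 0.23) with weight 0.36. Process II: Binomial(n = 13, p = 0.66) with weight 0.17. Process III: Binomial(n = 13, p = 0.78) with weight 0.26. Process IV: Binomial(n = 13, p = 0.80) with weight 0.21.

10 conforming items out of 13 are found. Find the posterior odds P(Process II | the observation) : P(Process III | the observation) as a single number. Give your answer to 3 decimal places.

The posterior odds equal the prior odds times the likelihood ratio: (w_i/w_j)·(f_i(x)/f_j(x)).
Binomial probabilities:
  f_I = 5.40899e-05
  f_II = 0.176296
  f_III = 0.253852
  f_IV = 0.245672
Odds = (0.17/0.26) × (0.176296/0.253852) = 0.653846 × 0.694484 ≈ 0.454

0.454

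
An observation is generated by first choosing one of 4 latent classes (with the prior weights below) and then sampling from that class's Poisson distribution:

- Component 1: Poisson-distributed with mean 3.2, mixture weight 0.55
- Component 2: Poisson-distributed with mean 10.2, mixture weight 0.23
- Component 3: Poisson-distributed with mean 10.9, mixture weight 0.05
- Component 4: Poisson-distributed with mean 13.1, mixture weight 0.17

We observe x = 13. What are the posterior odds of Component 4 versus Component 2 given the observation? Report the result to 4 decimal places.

1.0519

Only the two components matter; the odds are (w_i f_i(x)) / (w_j f_j(x)).
Component likelihoods at x = 13:
  p_1 = 2.41506e-05
  p_2 = 0.0772179
  p_3 = 0.0908771
  p_4 = 0.109898
Odds = (0.17/0.23) × (0.109898/0.0772179) = 0.73913 × 1.42322 ≈ 1.0519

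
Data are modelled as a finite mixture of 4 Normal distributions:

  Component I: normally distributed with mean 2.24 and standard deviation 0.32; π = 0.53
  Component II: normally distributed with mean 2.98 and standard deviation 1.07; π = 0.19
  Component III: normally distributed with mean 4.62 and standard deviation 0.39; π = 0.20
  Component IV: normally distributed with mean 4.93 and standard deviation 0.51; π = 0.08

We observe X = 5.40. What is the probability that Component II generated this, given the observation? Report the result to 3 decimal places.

0.074

Posterior ∝ prior × likelihood, so P(k | x) ∝ π_k f_k(x); normalise over all components.
Normal densities:
  f_I = (1/(0.32·√(2π)))·exp(−(5.40−2.24)²/(2·0.32²)) = 1.246695·exp(-48.75781) = 8.32743e-22
  f_II = (1/(1.07·√(2π)))·exp(−(5.40−2.98)²/(2·1.07²)) = 0.372843·exp(-2.55760) = 0.0288917
  f_III = (1/(0.39·√(2π)))·exp(−(5.40−4.62)²/(2·0.39²)) = 1.022929·exp(-2.00000) = 0.138438
  f_IV = (1/(0.51·√(2π)))·exp(−(5.40−4.93)²/(2·0.51²)) = 0.782240·exp(-0.42464) = 0.511587
Weight by the priors:
  π_I·f_I = 0.53 × 8.32743e-22 = 4.41354e-22
  π_II·f_II = 0.19 × 0.0288917 = 0.00548943
  π_III·f_III = 0.20 × 0.138438 = 0.0276877
  π_IV·f_IV = 0.08 × 0.511587 = 0.0409269
Evidence: 4.41354e-22 + 0.00548943 + 0.0276877 + 0.0409269 = 0.074104
P(Component II | the observation) = 0.00548943 / 0.074104 ≈ 0.074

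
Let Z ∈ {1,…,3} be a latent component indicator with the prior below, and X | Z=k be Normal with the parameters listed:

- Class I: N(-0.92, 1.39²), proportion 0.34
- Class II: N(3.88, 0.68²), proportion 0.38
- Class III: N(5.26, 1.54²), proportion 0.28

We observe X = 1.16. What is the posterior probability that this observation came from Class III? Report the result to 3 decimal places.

0.062

By Bayes' theorem, P(k | x) = π_k f_k(x) / Σ_j π_j f_j(x).
Evaluate each component's likelihood at the observed value:
  p_I = 0.0936816
  p_II = 0.000196809
  p_III = 0.00748584
Multiply by the mixture weights:
  π_I·p_I = 0.34 × 0.0936816 = 0.0318518
  π_II·p_II = 0.38 × 0.000196809 = 7.47875e-05
  π_III·p_III = 0.28 × 0.00748584 = 0.00209604
Normaliser: 0.0318518 + 7.47875e-05 + 0.00209604 = 0.0340226
P(Class III | x) = 0.00209604 / 0.0340226 ≈ 0.062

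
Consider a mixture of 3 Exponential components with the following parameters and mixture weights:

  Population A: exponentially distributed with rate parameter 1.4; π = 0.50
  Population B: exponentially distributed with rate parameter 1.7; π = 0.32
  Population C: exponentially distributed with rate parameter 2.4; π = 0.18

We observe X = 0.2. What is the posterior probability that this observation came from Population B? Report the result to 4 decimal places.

0.3271

The responsibility of component k is π_k f_k(x) divided by Σ_j π_j f_j(x).
Evaluate each component's likelihood at the observed value:
  p_A = 1.4·e^(−1.4·0.2) = 1.4·e^(−0.2800) = 1.0581
  p_B = 1.7·e^(−1.7·0.2) = 1.7·e^(−0.3400) = 1.21001
  p_C = 2.4·e^(−2.4·0.2) = 2.4·e^(−0.4800) = 1.48508
Weight by the priors:
  π_A·p_A = 0.50 × 1.0581 = 0.529049
  π_B·p_B = 0.32 × 1.21001 = 0.387203
  π_C·p_C = 0.18 × 1.48508 = 0.267314
Sum: 0.529049 + 0.387203 + 0.267314 = 1.18357
Responsibility of Population B: 0.387203 / 1.18357 ≈ 0.3271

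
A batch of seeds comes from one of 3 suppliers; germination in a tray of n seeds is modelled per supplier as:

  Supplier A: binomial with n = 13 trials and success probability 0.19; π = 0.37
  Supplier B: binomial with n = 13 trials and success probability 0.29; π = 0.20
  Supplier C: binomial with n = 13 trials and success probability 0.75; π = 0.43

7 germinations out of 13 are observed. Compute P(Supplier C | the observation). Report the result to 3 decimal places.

The responsibility of component k is π_k f_k(x) divided by Σ_j π_j f_j(x).
Component likelihoods at x = 7 germinations out of 13:
  L_A = C(13,7)·0.19^7·0.81^6 = 1716·8.93872e-06·0.28243 = 0.00433214
  L_B = C(13,7)·0.29^7·0.71^6 = 1716·0.000172499·0.1281 = 0.0379187
  L_C = C(13,7)·0.75^7·0.25^6 = 1716·0.133484·0.000244141 = 0.0559224
Weight by the priors:
  π_A·L_A = 0.37 × 0.00433214 = 0.00160289
  π_B·L_B = 0.20 × 0.0379187 = 0.00758374
  π_C·L_C = 0.43 × 0.0559224 = 0.0240467
Evidence: 0.00160289 + 0.00758374 + 0.0240467 = 0.0332333
P(Supplier C | x) ≈ 0.724

0.724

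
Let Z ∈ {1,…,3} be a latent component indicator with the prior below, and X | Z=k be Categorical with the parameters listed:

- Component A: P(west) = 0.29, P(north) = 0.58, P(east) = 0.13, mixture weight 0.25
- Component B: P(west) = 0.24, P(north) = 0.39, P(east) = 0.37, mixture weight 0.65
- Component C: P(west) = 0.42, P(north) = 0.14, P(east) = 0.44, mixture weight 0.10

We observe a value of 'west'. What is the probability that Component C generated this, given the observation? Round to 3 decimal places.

Posterior ∝ prior × likelihood, so P(k | x) ∝ w_k f_k(x); normalise over all components.
Component likelihoods at x = 'west':
  L_A = 0.29
  L_B = 0.24
  L_C = 0.42
Weight by the priors:
  w_A·L_A = 0.25 × 0.29 = 0.0725
  w_B·L_B = 0.65 × 0.24 = 0.156
  w_C·L_C = 0.10 × 0.42 = 0.042
Evidence: 0.0725 + 0.156 + 0.042 = 0.2705
Responsibility of Component C: 0.042 / 0.2705 ≈ 0.155

0.155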